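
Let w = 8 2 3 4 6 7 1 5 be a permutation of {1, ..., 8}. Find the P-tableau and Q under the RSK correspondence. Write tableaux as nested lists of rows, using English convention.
P = [[1, 3, 4, 5, 7], [2, 6], [8]], Q = [[1, 3, 4, 5, 6], [2, 8], [7]]

Insert each entry of the permutation into P by Schensted row insertion, recording in Q the position of each new cell.

Insert 8: appended to row 1. P = [[8]].
Insert 2: 2 bumps 8 from row 1; 8 starts row 2. P = [[2], [8]].
Insert 3: appended to row 1. P = [[2, 3], [8]].
Insert 4: appended to row 1. P = [[2, 3, 4], [8]].
Insert 6: appended to row 1. P = [[2, 3, 4, 6], [8]].
Insert 7: appended to row 1. P = [[2, 3, 4, 6, 7], [8]].
Insert 1: 1 bumps 2 from row 1; 2 bumps 8 from row 2; 8 starts row 3. P = [[1, 3, 4, 6, 7], [2], [8]].
Insert 5: 5 bumps 6 from row 1; 6 appends to row 2. P = [[1, 3, 4, 5, 7], [2, 6], [8]].

So P = [[1, 3, 4, 5, 7], [2, 6], [8]], Q = [[1, 3, 4, 5, 6], [2, 8], [7]].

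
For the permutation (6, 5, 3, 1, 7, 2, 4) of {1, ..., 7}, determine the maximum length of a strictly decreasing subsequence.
4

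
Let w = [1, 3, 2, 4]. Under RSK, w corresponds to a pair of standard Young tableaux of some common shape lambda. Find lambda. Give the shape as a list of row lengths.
[3, 1]

Row-insert each entry into an empty tableau.

After inserting 1: P = [[1]].
After inserting 3: P = [[1, 3]].
After inserting 2: P = [[1, 2], [3]].
After inserting 4: P = [[1, 2, 4], [3]].

The final insertion tableau P = [[1, 2, 4], [3]] has shape [3, 1].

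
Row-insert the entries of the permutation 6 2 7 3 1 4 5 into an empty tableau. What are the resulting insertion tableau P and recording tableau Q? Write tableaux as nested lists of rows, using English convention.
Insert each entry of the permutation into P by Schensted row insertion, recording in Q the position of each new cell.

Insert 6: appended to row 1. P = [[6]].
Insert 2: 2 bumps 6 from row 1; 6 starts row 2. P = [[2], [6]].
Insert 7: appended to row 1. P = [[2, 7], [6]].
Insert 3: 3 bumps 7 from row 1; 7 appends to row 2. P = [[2, 3], [6, 7]].
Insert 1: 1 bumps 2 from row 1; 2 bumps 6 from row 2; 6 starts row 3. P = [[1, 3], [2, 7], [6]].
Insert 4: appended to row 1. P = [[1, 3, 4], [2, 7], [6]].
Insert 5: appended to row 1. P = [[1, 3, 4, 5], [2, 7], [6]].

So P = [[1, 3, 4, 5], [2, 7], [6]], Q = [[1, 3, 6, 7], [2, 4], [5]].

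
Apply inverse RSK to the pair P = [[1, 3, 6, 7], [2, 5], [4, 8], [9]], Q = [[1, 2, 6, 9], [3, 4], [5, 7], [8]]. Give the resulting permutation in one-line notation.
Reverse the RSK construction: for i from n down to 1, find the cell of Q containing i, remove the entry at that cell from P, and reverse-bump it up through P; the value ejected from row 1 is w(i).

Step i=9: Q has 9 at row 1, column 4; remove that cell from P, ejecting 7. So w(9) = 7. P is now [[1, 3, 6], [2, 5], [4, 8], [9]].
Step i=8: Q has 8 at row 4, column 1; remove 9 from row 4 of P and reverse-bump: 9 enters row 3 and ejects 8; 8 enters row 2 and ejects 5; 5 enters row 1 and ejects 3. So w(8) = 3. P is now [[1, 5, 6], [2, 8], [4, 9]].
Step i=7: Q has 7 at row 3, column 2; remove 9 from row 3 of P and reverse-bump: 9 enters row 2 and ejects 8; 8 enters row 1 and ejects 6. So w(7) = 6. P is now [[1, 5, 8], [2, 9], [4]].
Step i=6: Q has 6 at row 1, column 3; remove that cell from P, ejecting 8. So w(6) = 8. P is now [[1, 5], [2, 9], [4]].
Step i=5: Q has 5 at row 3, column 1; remove 4 from row 3 of P and reverse-bump: 4 enters row 2 and ejects 2; 2 enters row 1 and ejects 1. So w(5) = 1. P is now [[2, 5], [4, 9]].
Step i=4: Q has 4 at row 2, column 2; remove 9 from row 2 of P and reverse-bump: 9 enters row 1 and ejects 5. So w(4) = 5. P is now [[2, 9], [4]].
Step i=3: Q has 3 at row 2, column 1; remove 4 from row 2 of P and reverse-bump: 4 enters row 1 and ejects 2. So w(3) = 2. P is now [[4, 9]].
Step i=2: Q has 2 at row 1, column 2; remove that cell from P, ejecting 9. So w(2) = 9. P is now [[4]].
Step i=1: Q has 1 at row 1, column 1; remove that cell from P, ejecting 4. So w(1) = 4. P is now [].

So w = 4 9 2 5 1 8 6 3 7.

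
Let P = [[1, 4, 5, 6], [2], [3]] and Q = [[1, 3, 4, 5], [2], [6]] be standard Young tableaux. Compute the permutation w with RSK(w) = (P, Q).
3 2 4 5 6 1

Reverse the RSK construction: for i from n down to 1, find the cell of Q containing i, remove the entry at that cell from P, and reverse-bump it up through P; the value ejected from row 1 is w(i).

Step i=6: Q has 6 at row 3, column 1; remove 3 from row 3 of P and reverse-bump: 3 enters row 2 and ejects 2; 2 enters row 1 and ejects 1. So w(6) = 1. P is now [[2, 4, 5, 6], [3]].
Step i=5: Q has 5 at row 1, column 4; remove that cell from P, ejecting 6. So w(5) = 6. P is now [[2, 4, 5], [3]].
Step i=4: Q has 4 at row 1, column 3; remove that cell from P, ejecting 5. So w(4) = 5. P is now [[2, 4], [3]].
Step i=3: Q has 3 at row 1, column 2; remove that cell from P, ejecting 4. So w(3) = 4. P is now [[2], [3]].
Step i=2: Q has 2 at row 2, column 1; remove 3 from row 2 of P and reverse-bump: 3 enters row 1 and ejects 2. So w(2) = 2. P is now [[3]].
Step i=1: Q has 1 at row 1, column 1; remove that cell from P, ejecting 3. So w(1) = 3. P is now [].

So w = 3 2 4 5 6 1.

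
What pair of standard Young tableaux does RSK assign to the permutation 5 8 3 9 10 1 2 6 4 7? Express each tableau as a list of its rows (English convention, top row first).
Insert each entry of the permutation into P by Schensted row insertion, recording in Q the position of each new cell.

Insert 5: appended to row 1. P = [[5]].
Insert 8: appended to row 1. P = [[5, 8]].
Insert 3: 3 bumps 5 from row 1; 5 starts row 2. P = [[3, 8], [5]].
Insert 9: appended to row 1. P = [[3, 8, 9], [5]].
Insert 10: appended to row 1. P = [[3, 8, 9, 10], [5]].
Insert 1: 1 bumps 3 from row 1; 3 bumps 5 from row 2; 5 starts row 3. P = [[1, 8, 9, 10], [3], [5]].
Insert 2: 2 bumps 8 from row 1; 8 appends to row 2. P = [[1, 2, 9, 10], [3, 8], [5]].
Insert 6: 6 bumps 9 from row 1; 9 appends to row 2. P = [[1, 2, 6, 10], [3, 8, 9], [5]].
Insert 4: 4 bumps 6 from row 1; 6 bumps 8 from row 2; 8 appends to row 3. P = [[1, 2, 4, 10], [3, 6, 9], [5, 8]].
Insert 7: 7 bumps 10 from row 1; 10 appends to row 2. P = [[1, 2, 4, 7], [3, 6, 9, 10], [5, 8]].

So P = [[1, 2, 4, 7], [3, 6, 9, 10], [5, 8]], Q = [[1, 2, 4, 5], [3, 7, 8, 10], [6, 9]].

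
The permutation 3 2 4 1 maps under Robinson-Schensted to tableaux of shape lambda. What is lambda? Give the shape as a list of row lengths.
[2, 1, 1]

Row-insert each entry into an empty tableau.

After inserting 3: P = [[3]].
After inserting 2: P = [[2], [3]].
After inserting 4: P = [[2, 4], [3]].
After inserting 1: P = [[1, 4], [2], [3]].

The final insertion tableau P = [[1, 4], [2], [3]] has shape [2, 1, 1].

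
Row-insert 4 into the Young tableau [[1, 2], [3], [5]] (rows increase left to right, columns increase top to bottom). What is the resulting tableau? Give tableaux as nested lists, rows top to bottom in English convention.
4 is larger than every entry of row 1, so it is appended to row 1. The new tableau is [[1, 2, 4], [3], [5]].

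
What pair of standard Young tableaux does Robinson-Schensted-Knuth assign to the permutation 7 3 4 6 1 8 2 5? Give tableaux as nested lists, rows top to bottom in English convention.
Insert each entry of the permutation into P by Schensted row insertion, recording in Q the position of each new cell.

After inserting 7: P = [[7]].
After inserting 3: P = [[3], [7]].
After inserting 4: P = [[3, 4], [7]].
After inserting 6: P = [[3, 4, 6], [7]].
After inserting 1: P = [[1, 4, 6], [3], [7]].
After inserting 8: P = [[1, 4, 6, 8], [3], [7]].
After inserting 2: P = [[1, 2, 6, 8], [3, 4], [7]].
After inserting 5: P = [[1, 2, 5, 8], [3, 4, 6], [7]].

So P = [[1, 2, 5, 8], [3, 4, 6], [7]], Q = [[1, 3, 4, 6], [2, 7, 8], [5]].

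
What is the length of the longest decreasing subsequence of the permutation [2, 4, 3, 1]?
3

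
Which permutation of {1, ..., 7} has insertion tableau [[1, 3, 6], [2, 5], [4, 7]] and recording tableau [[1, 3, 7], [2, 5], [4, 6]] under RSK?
4 2 7 1 5 3 6

Reverse the RSK construction: for i from n down to 1, find the cell of Q containing i, remove the entry at that cell from P, and reverse-bump it up through P; the value ejected from row 1 is w(i).

Step i=7: Q has 7 at row 1, column 3; remove that cell from P, ejecting 6. So w(7) = 6. P is now [[1, 3], [2, 5], [4, 7]].
Step i=6: Q has 6 at row 3, column 2; remove 7 from row 3 of P and reverse-bump: 7 enters row 2 and ejects 5; 5 enters row 1 and ejects 3. So w(6) = 3. P is now [[1, 5], [2, 7], [4]].
Step i=5: Q has 5 at row 2, column 2; remove 7 from row 2 of P and reverse-bump: 7 enters row 1 and ejects 5. So w(5) = 5. P is now [[1, 7], [2], [4]].
Step i=4: Q has 4 at row 3, column 1; remove 4 from row 3 of P and reverse-bump: 4 enters row 2 and ejects 2; 2 enters row 1 and ejects 1. So w(4) = 1. P is now [[2, 7], [4]].
Step i=3: Q has 3 at row 1, column 2; remove that cell from P, ejecting 7. So w(3) = 7. P is now [[2], [4]].
Step i=2: Q has 2 at row 2, column 1; remove 4 from row 2 of P and reverse-bump: 4 enters row 1 and ejects 2. So w(2) = 2. P is now [[4]].
Step i=1: Q has 1 at row 1, column 1; remove that cell from P, ejecting 4. So w(1) = 4. P is now [].

So w = 4 2 7 1 5 3 6.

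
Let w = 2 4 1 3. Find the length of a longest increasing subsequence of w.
2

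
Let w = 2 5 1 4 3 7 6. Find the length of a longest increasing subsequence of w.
3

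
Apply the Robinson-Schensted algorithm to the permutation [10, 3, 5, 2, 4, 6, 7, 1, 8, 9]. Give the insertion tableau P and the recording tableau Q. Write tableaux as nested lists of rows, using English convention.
Insert each entry of the permutation into P by Schensted row insertion, recording in Q the position of each new cell.

After inserting 10: P = [[10]].
After inserting 3: P = [[3], [10]].
After inserting 5: P = [[3, 5], [10]].
After inserting 2: P = [[2, 5], [3], [10]].
After inserting 4: P = [[2, 4], [3, 5], [10]].
After inserting 6: P = [[2, 4, 6], [3, 5], [10]].
After inserting 7: P = [[2, 4, 6, 7], [3, 5], [10]].
After inserting 1: P = [[1, 4, 6, 7], [2, 5], [3], [10]].
After inserting 8: P = [[1, 4, 6, 7, 8], [2, 5], [3], [10]].
After inserting 9: P = [[1, 4, 6, 7, 8, 9], [2, 5], [3], [10]].

So P = [[1, 4, 6, 7, 8, 9], [2, 5], [3], [10]], Q = [[1, 3, 6, 7, 9, 10], [2, 5], [4], [8]].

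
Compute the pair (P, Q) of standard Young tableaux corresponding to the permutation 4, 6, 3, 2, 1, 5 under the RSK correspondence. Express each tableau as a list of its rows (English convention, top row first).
P = [[1, 5], [2, 6], [3], [4]], Q = [[1, 2], [3, 6], [4], [5]]

Insert each entry of the permutation into P by Schensted row insertion, recording in Q the position of each new cell.

Insert 4: appended to row 1. P = [[4]].
Insert 6: appended to row 1. P = [[4, 6]].
Insert 3: 3 bumps 4 from row 1; 4 starts row 2. P = [[3, 6], [4]].
Insert 2: 2 bumps 3 from row 1; 3 bumps 4 from row 2; 4 starts row 3. P = [[2, 6], [3], [4]].
Insert 1: 1 bumps 2 from row 1; 2 bumps 3 from row 2; 3 bumps 4 from row 3; 4 starts row 4. P = [[1, 6], [2], [3], [4]].
Insert 5: 5 bumps 6 from row 1; 6 appends to row 2. P = [[1, 5], [2, 6], [3], [4]].

So P = [[1, 5], [2, 6], [3], [4]], Q = [[1, 2], [3, 6], [4], [5]].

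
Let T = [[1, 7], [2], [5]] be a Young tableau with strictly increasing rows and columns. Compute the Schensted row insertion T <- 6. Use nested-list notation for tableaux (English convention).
In row 1, 6 replaces 7 (the leftmost entry greater than 6); 7 is bumped to row 2. 7 is appended to row 2. The new tableau is [[1, 6], [2, 7], [5]].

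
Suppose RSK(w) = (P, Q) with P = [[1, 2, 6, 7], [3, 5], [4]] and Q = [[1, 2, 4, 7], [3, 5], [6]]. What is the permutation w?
Reverse the RSK construction: for i from n down to 1, find the cell of Q containing i, remove the entry at that cell from P, and reverse-bump it up through P; the value ejected from row 1 is w(i).

Step i=7: Q has 7 at row 1, column 4; remove that cell from P, ejecting 7. So w(7) = 7. P is now [[1, 2, 6], [3, 5], [4]].
Step i=6: Q has 6 at row 3, column 1; remove 4 from row 3 of P and reverse-bump: 4 enters row 2 and ejects 3; 3 enters row 1 and ejects 2. So w(6) = 2. P is now [[1, 3, 6], [4, 5]].
Step i=5: Q has 5 at row 2, column 2; remove 5 from row 2 of P and reverse-bump: 5 enters row 1 and ejects 3. So w(5) = 3. P is now [[1, 5, 6], [4]].
Step i=4: Q has 4 at row 1, column 3; remove that cell from P, ejecting 6. So w(4) = 6. P is now [[1, 5], [4]].
Step i=3: Q has 3 at row 2, column 1; remove 4 from row 2 of P and reverse-bump: 4 enters row 1 and ejects 1. So w(3) = 1. P is now [[4, 5]].
Step i=2: Q has 2 at row 1, column 2; remove that cell from P, ejecting 5. So w(2) = 5. P is now [[4]].
Step i=1: Q has 1 at row 1, column 1; remove that cell from P, ejecting 4. So w(1) = 4. P is now [].

So w = 4 5 1 6 3 2 7.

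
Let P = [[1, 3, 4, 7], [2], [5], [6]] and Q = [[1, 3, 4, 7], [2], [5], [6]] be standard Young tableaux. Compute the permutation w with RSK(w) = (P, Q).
Reverse the RSK construction: for i from n down to 1, find the cell of Q containing i, remove the entry at that cell from P, and reverse-bump it up through P; the value ejected from row 1 is w(i).

Step i=7: Q has 7 at row 1, column 4; remove that cell from P, ejecting 7. So w(7) = 7. P is now [[1, 3, 4], [2], [5], [6]].
Step i=6: Q has 6 at row 4, column 1; remove 6 from row 4 of P and reverse-bump: 6 enters row 3 and ejects 5; 5 enters row 2 and ejects 2; 2 enters row 1 and ejects 1. So w(6) = 1. P is now [[2, 3, 4], [5], [6]].
Step i=5: Q has 5 at row 3, column 1; remove 6 from row 3 of P and reverse-bump: 6 enters row 2 and ejects 5; 5 enters row 1 and ejects 4. So w(5) = 4. P is now [[2, 3, 5], [6]].
Step i=4: Q has 4 at row 1, column 3; remove that cell from P, ejecting 5. So w(4) = 5. P is now [[2, 3], [6]].
Step i=3: Q has 3 at row 1, column 2; remove that cell from P, ejecting 3. So w(3) = 3. P is now [[2], [6]].
Step i=2: Q has 2 at row 2, column 1; remove 6 from row 2 of P and reverse-bump: 6 enters row 1 and ejects 2. So w(2) = 2. P is now [[6]].
Step i=1: Q has 1 at row 1, column 1; remove that cell from P, ejecting 6. So w(1) = 6. P is now [].

So w = 6 2 3 5 4 1 7.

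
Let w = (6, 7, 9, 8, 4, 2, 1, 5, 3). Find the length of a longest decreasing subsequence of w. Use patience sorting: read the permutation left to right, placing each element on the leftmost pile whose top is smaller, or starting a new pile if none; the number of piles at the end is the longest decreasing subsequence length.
6: new pile. tops = [6]
7: onto pile 1 (replacing 6). tops = [7]
9: onto pile 1 (replacing 7). tops = [9]
8: new pile. tops = [9, 8]
4: new pile. tops = [9, 8, 4]
2: new pile. tops = [9, 8, 4, 2]
1: new pile. tops = [9, 8, 4, 2, 1]
5: onto pile 3 (replacing 4). tops = [9, 8, 5, 2, 1]
3: onto pile 4 (replacing 2). tops = [9, 8, 5, 3, 1]

5 piles, so the longest decreasing subsequence has length 5.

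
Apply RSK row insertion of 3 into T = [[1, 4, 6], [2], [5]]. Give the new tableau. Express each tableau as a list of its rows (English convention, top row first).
In row 1, 3 replaces 4 (the leftmost entry greater than 3); 4 is bumped to row 2. 4 is appended to row 2. The new tableau is [[1, 3, 6], [2, 4], [5]].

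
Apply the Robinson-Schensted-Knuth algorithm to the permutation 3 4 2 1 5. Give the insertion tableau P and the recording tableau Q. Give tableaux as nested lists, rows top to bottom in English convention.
Insert each entry of the permutation into P by Schensted row insertion, recording in Q the position of each new cell.

Insert 3: appended to row 1. P = [[3]], Q = [[1]].
Insert 4: appended to row 1. P = [[3, 4]], Q = [[1, 2]].
Insert 2: 2 bumps 3 from row 1; 3 starts row 2. P = [[2, 4], [3]], Q = [[1, 2], [3]].
Insert 1: 1 bumps 2 from row 1; 2 bumps 3 from row 2; 3 starts row 3. P = [[1, 4], [2], [3]], Q = [[1, 2], [3], [4]].
Insert 5: appended to row 1. P = [[1, 4, 5], [2], [3]], Q = [[1, 2, 5], [3], [4]].

So P = [[1, 4, 5], [2], [3]], Q = [[1, 2, 5], [3], [4]].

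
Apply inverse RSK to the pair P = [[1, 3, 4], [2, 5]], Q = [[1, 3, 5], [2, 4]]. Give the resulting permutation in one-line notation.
Reverse the RSK construction: for i from n down to 1, find the cell of Q containing i, remove the entry at that cell from P, and reverse-bump it up through P; the value ejected from row 1 is w(i).

Step i=5: Q has 5 at row 1, column 3; remove that cell from P, ejecting 4. So w(5) = 4. P is now [[1, 3], [2, 5]].
Step i=4: Q has 4 at row 2, column 2; remove 5 from row 2 of P and reverse-bump: 5 enters row 1 and ejects 3. So w(4) = 3. P is now [[1, 5], [2]].
Step i=3: Q has 3 at row 1, column 2; remove that cell from P, ejecting 5. So w(3) = 5. P is now [[1], [2]].
Step i=2: Q has 2 at row 2, column 1; remove 2 from row 2 of P and reverse-bump: 2 enters row 1 and ejects 1. So w(2) = 1. P is now [[2]].
Step i=1: Q has 1 at row 1, column 1; remove that cell from P, ejecting 2. So w(1) = 2. P is now [].

So w = 2 1 5 3 4.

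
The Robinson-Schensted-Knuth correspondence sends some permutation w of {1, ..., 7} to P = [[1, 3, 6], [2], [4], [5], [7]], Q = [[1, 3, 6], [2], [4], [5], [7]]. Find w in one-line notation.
7 2 5 4 3 6 1

Reverse RSK: for i = n, n-1, ..., 1, locate i in Q, remove the corresponding corner cell from P, and reverse-bump its entry up through P; the value ejected from row 1 is w(i).

So w = 7 2 5 4 3 6 1.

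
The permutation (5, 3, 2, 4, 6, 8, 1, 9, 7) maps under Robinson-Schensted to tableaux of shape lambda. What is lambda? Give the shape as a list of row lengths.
[5, 2, 1, 1]

Row-insert each entry into an empty tableau.

After inserting 5: P = [[5]].
After inserting 3: P = [[3], [5]].
After inserting 2: P = [[2], [3], [5]].
After inserting 4: P = [[2, 4], [3], [5]].
After inserting 6: P = [[2, 4, 6], [3], [5]].
After inserting 8: P = [[2, 4, 6, 8], [3], [5]].
After inserting 1: P = [[1, 4, 6, 8], [2], [3], [5]].
After inserting 9: P = [[1, 4, 6, 8, 9], [2], [3], [5]].
After inserting 7: P = [[1, 4, 6, 7, 9], [2, 8], [3], [5]].

The final insertion tableau P = [[1, 4, 6, 7, 9], [2, 8], [3], [5]] has shape [5, 2, 1, 1].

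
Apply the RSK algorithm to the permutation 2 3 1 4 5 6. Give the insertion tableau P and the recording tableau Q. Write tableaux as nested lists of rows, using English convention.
Insert each entry of the permutation into P by Schensted row insertion, recording in Q the position of each new cell.

After inserting 2: P = [[2]].
After inserting 3: P = [[2, 3]].
After inserting 1: P = [[1, 3], [2]].
After inserting 4: P = [[1, 3, 4], [2]].
After inserting 5: P = [[1, 3, 4, 5], [2]].
After inserting 6: P = [[1, 3, 4, 5, 6], [2]].

So P = [[1, 3, 4, 5, 6], [2]], Q = [[1, 2, 4, 5, 6], [3]].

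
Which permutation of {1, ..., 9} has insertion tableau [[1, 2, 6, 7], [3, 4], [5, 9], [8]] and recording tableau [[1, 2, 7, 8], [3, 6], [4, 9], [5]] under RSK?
Reverse the RSK construction: for i from n down to 1, find the cell of Q containing i, remove the entry at that cell from P, and reverse-bump it up through P; the value ejected from row 1 is w(i).

Step i=9: Q has 9 at row 3, column 2; remove 9 from row 3 of P and reverse-bump: 9 enters row 2 and ejects 4; 4 enters row 1 and ejects 2. So w(9) = 2. P is now [[1, 4, 6, 7], [3, 9], [5], [8]].
Step i=8: Q has 8 at row 1, column 4; remove that cell from P, ejecting 7. So w(8) = 7. P is now [[1, 4, 6], [3, 9], [5], [8]].
Step i=7: Q has 7 at row 1, column 3; remove that cell from P, ejecting 6. So w(7) = 6. P is now [[1, 4], [3, 9], [5], [8]].
Step i=6: Q has 6 at row 2, column 2; remove 9 from row 2 of P and reverse-bump: 9 enters row 1 and ejects 4. So w(6) = 4. P is now [[1, 9], [3], [5], [8]].
Step i=5: Q has 5 at row 4, column 1; remove 8 from row 4 of P and reverse-bump: 8 enters row 3 and ejects 5; 5 enters row 2 and ejects 3; 3 enters row 1 and ejects 1. So w(5) = 1. P is now [[3, 9], [5], [8]].
Step i=4: Q has 4 at row 3, column 1; remove 8 from row 3 of P and reverse-bump: 8 enters row 2 and ejects 5; 5 enters row 1 and ejects 3. So w(4) = 3. P is now [[5, 9], [8]].
Step i=3: Q has 3 at row 2, column 1; remove 8 from row 2 of P and reverse-bump: 8 enters row 1 and ejects 5. So w(3) = 5. P is now [[8, 9]].
Step i=2: Q has 2 at row 1, column 2; remove that cell from P, ejecting 9. So w(2) = 9. P is now [[8]].
Step i=1: Q has 1 at row 1, column 1; remove that cell from P, ejecting 8. So w(1) = 8. P is now [].

So w = 8 9 5 3 1 4 6 7 2.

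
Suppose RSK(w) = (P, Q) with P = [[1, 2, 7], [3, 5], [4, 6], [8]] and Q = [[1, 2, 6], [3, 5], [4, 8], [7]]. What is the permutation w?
Reverse the RSK construction: for i from n down to 1, find the cell of Q containing i, remove the entry at that cell from P, and reverse-bump it up through P; the value ejected from row 1 is w(i).

Step i=8: Q has 8 at row 3, column 2; remove 6 from row 3 of P and reverse-bump: 6 enters row 2 and ejects 5; 5 enters row 1 and ejects 2. So w(8) = 2. P is now [[1, 5, 7], [3, 6], [4], [8]].
Step i=7: Q has 7 at row 4, column 1; remove 8 from row 4 of P and reverse-bump: 8 enters row 3 and ejects 4; 4 enters row 2 and ejects 3; 3 enters row 1 and ejects 1. So w(7) = 1. P is now [[3, 5, 7], [4, 6], [8]].
Step i=6: Q has 6 at row 1, column 3; remove that cell from P, ejecting 7. So w(6) = 7. P is now [[3, 5], [4, 6], [8]].
Step i=5: Q has 5 at row 2, column 2; remove 6 from row 2 of P and reverse-bump: 6 enters row 1 and ejects 5. So w(5) = 5. P is now [[3, 6], [4], [8]].
Step i=4: Q has 4 at row 3, column 1; remove 8 from row 3 of P and reverse-bump: 8 enters row 2 and ejects 4; 4 enters row 1 and ejects 3. So w(4) = 3. P is now [[4, 6], [8]].
Step i=3: Q has 3 at row 2, column 1; remove 8 from row 2 of P and reverse-bump: 8 enters row 1 and ejects 6. So w(3) = 6. P is now [[4, 8]].
Step i=2: Q has 2 at row 1, column 2; remove that cell from P, ejecting 8. So w(2) = 8. P is now [[4]].
Step i=1: Q has 1 at row 1, column 1; remove that cell from P, ejecting 4. So w(1) = 4. P is now [].

So w = 4 8 6 3 5 7 1 2.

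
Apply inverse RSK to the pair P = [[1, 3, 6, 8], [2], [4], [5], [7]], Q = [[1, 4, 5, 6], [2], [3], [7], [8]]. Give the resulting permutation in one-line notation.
7 5 2 4 6 8 3 1

Reverse the RSK construction: for i from n down to 1, find the cell of Q containing i, remove the entry at that cell from P, and reverse-bump it up through P; the value ejected from row 1 is w(i).

Step i=8: Q has 8 at row 5, column 1; remove 7 from row 5 of P and reverse-bump: 7 enters row 4 and ejects 5; 5 enters row 3 and ejects 4; 4 enters row 2 and ejects 2; 2 enters row 1 and ejects 1. So w(8) = 1. P is now [[2, 3, 6, 8], [4], [5], [7]].
Step i=7: Q has 7 at row 4, column 1; remove 7 from row 4 of P and reverse-bump: 7 enters row 3 and ejects 5; 5 enters row 2 and ejects 4; 4 enters row 1 and ejects 3. So w(7) = 3. P is now [[2, 4, 6, 8], [5], [7]].
Step i=6: Q has 6 at row 1, column 4; remove that cell from P, ejecting 8. So w(6) = 8. P is now [[2, 4, 6], [5], [7]].
Step i=5: Q has 5 at row 1, column 3; remove that cell from P, ejecting 6. So w(5) = 6. P is now [[2, 4], [5], [7]].
Step i=4: Q has 4 at row 1, column 2; remove that cell from P, ejecting 4. So w(4) = 4. P is now [[2], [5], [7]].
Step i=3: Q has 3 at row 3, column 1; remove 7 from row 3 of P and reverse-bump: 7 enters row 2 and ejects 5; 5 enters row 1 and ejects 2. So w(3) = 2. P is now [[5], [7]].
Step i=2: Q has 2 at row 2, column 1; remove 7 from row 2 of P and reverse-bump: 7 enters row 1 and ejects 5. So w(2) = 5. P is now [[7]].
Step i=1: Q has 1 at row 1, column 1; remove that cell from P, ejecting 7. So w(1) = 7. P is now [].

So w = 7 5 2 4 6 8 3 1.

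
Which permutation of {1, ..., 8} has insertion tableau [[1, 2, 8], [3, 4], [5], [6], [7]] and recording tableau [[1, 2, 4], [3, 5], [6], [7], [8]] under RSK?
3 7 1 8 6 5 4 2

Reverse the RSK construction: for i from n down to 1, find the cell of Q containing i, remove the entry at that cell from P, and reverse-bump it up through P; the value ejected from row 1 is w(i).

Step i=8: Q has 8 at row 5, column 1; remove 7 from row 5 of P and reverse-bump: 7 enters row 4 and ejects 6; 6 enters row 3 and ejects 5; 5 enters row 2 and ejects 4; 4 enters row 1 and ejects 2. So w(8) = 2. P is now [[1, 4, 8], [3, 5], [6], [7]].
Step i=7: Q has 7 at row 4, column 1; remove 7 from row 4 of P and reverse-bump: 7 enters row 3 and ejects 6; 6 enters row 2 and ejects 5; 5 enters row 1 and ejects 4. So w(7) = 4. P is now [[1, 5, 8], [3, 6], [7]].
Step i=6: Q has 6 at row 3, column 1; remove 7 from row 3 of P and reverse-bump: 7 enters row 2 and ejects 6; 6 enters row 1 and ejects 5. So w(6) = 5. P is now [[1, 6, 8], [3, 7]].
Step i=5: Q has 5 at row 2, column 2; remove 7 from row 2 of P and reverse-bump: 7 enters row 1 and ejects 6. So w(5) = 6. P is now [[1, 7, 8], [3]].
Step i=4: Q has 4 at row 1, column 3; remove that cell from P, ejecting 8. So w(4) = 8. P is now [[1, 7], [3]].
Step i=3: Q has 3 at row 2, column 1; remove 3 from row 2 of P and reverse-bump: 3 enters row 1 and ejects 1. So w(3) = 1. P is now [[3, 7]].
Step i=2: Q has 2 at row 1, column 2; remove that cell from P, ejecting 7. So w(2) = 7. P is now [[3]].
Step i=1: Q has 1 at row 1, column 1; remove that cell from P, ejecting 3. So w(1) = 3. P is now [].

So w = 3 7 1 8 6 5 4 2.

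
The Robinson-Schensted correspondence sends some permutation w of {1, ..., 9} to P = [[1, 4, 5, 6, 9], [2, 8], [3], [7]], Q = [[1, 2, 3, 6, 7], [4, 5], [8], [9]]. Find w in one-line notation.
Reverse RSK: for i = n, n-1, ..., 1, locate i in Q, remove the corresponding corner cell from P, and reverse-bump its entry up through P; the value ejected from row 1 is w(i).

So w = 3 7 8 4 5 6 9 2 1.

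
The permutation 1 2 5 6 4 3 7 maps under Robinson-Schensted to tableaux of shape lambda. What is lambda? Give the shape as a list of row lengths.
[5, 1, 1]

Row-insert each entry into an empty tableau.

After inserting 1: P = [[1]].
After inserting 2: P = [[1, 2]].
After inserting 5: P = [[1, 2, 5]].
After inserting 6: P = [[1, 2, 5, 6]].
After inserting 4: P = [[1, 2, 4, 6], [5]].
After inserting 3: P = [[1, 2, 3, 6], [4], [5]].
After inserting 7: P = [[1, 2, 3, 6, 7], [4], [5]].

The final insertion tableau P = [[1, 2, 3, 6, 7], [4], [5]] has shape [5, 1, 1].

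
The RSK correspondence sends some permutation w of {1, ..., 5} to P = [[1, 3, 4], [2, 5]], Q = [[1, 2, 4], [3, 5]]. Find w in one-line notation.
2 3 1 5 4

Reverse the RSK construction: for i from n down to 1, find the cell of Q containing i, remove the entry at that cell from P, and reverse-bump it up through P; the value ejected from row 1 is w(i).

Step i=5: Q has 5 at row 2, column 2; remove 5 from row 2 of P and reverse-bump: 5 enters row 1 and ejects 4. So w(5) = 4. P is now [[1, 3, 5], [2]].
Step i=4: Q has 4 at row 1, column 3; remove that cell from P, ejecting 5. So w(4) = 5. P is now [[1, 3], [2]].
Step i=3: Q has 3 at row 2, column 1; remove 2 from row 2 of P and reverse-bump: 2 enters row 1 and ejects 1. So w(3) = 1. P is now [[2, 3]].
Step i=2: Q has 2 at row 1, column 2; remove that cell from P, ejecting 3. So w(2) = 3. P is now [[2]].
Step i=1: Q has 1 at row 1, column 1; remove that cell from P, ejecting 2. So w(1) = 2. P is now [].

So w = 2 3 1 5 4.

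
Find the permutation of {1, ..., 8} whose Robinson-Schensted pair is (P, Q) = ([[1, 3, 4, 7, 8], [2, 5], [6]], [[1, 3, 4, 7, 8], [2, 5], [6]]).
Reverse RSK: for i = n, n-1, ..., 1, locate i in Q, remove the corresponding corner cell from P, and reverse-bump its entry up through P; the value ejected from row 1 is w(i).

So w = 2 1 3 6 5 4 7 8.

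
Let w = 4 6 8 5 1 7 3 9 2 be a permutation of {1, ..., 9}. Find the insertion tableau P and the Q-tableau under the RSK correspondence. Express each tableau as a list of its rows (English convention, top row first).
Insert each entry of the permutation into P by Schensted row insertion, recording in Q the position of each new cell.

After inserting 4: P = [[4]].
After inserting 6: P = [[4, 6]].
After inserting 8: P = [[4, 6, 8]].
After inserting 5: P = [[4, 5, 8], [6]].
After inserting 1: P = [[1, 5, 8], [4], [6]].
After inserting 7: P = [[1, 5, 7], [4, 8], [6]].
After inserting 3: P = [[1, 3, 7], [4, 5], [6, 8]].
After inserting 9: P = [[1, 3, 7, 9], [4, 5], [6, 8]].
After inserting 2: P = [[1, 2, 7, 9], [3, 5], [4, 8], [6]].

So P = [[1, 2, 7, 9], [3, 5], [4, 8], [6]], Q = [[1, 2, 3, 8], [4, 6], [5, 7], [9]].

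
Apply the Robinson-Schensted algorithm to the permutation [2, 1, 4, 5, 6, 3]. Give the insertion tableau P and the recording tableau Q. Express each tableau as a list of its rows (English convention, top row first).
Insert each entry of the permutation into P by Schensted row insertion, recording in Q the position of each new cell.

Insert 2: appended to row 1. P = [[2]].
Insert 1: 1 bumps 2 from row 1; 2 starts row 2. P = [[1], [2]].
Insert 4: appended to row 1. P = [[1, 4], [2]].
Insert 5: appended to row 1. P = [[1, 4, 5], [2]].
Insert 6: appended to row 1. P = [[1, 4, 5, 6], [2]].
Insert 3: 3 bumps 4 from row 1; 4 appends to row 2. P = [[1, 3, 5, 6], [2, 4]].

So P = [[1, 3, 5, 6], [2, 4]], Q = [[1, 3, 4, 5], [2, 6]].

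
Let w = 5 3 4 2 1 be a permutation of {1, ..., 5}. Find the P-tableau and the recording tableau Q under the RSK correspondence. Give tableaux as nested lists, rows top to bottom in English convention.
Insert each entry of the permutation into P by Schensted row insertion, recording in Q the position of each new cell.

After inserting 5: P = [[5]].
After inserting 3: P = [[3], [5]].
After inserting 4: P = [[3, 4], [5]].
After inserting 2: P = [[2, 4], [3], [5]].
After inserting 1: P = [[1, 4], [2], [3], [5]].

So P = [[1, 4], [2], [3], [5]], Q = [[1, 3], [2], [4], [5]].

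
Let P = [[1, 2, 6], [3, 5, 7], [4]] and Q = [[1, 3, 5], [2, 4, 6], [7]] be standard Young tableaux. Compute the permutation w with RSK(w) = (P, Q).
4 1 5 3 7 6 2

Reverse the RSK construction: for i from n down to 1, find the cell of Q containing i, remove the entry at that cell from P, and reverse-bump it up through P; the value ejected from row 1 is w(i).

Step i=7: Q has 7 at row 3, column 1; remove 4 from row 3 of P and reverse-bump: 4 enters row 2 and ejects 3; 3 enters row 1 and ejects 2. So w(7) = 2. P is now [[1, 3, 6], [4, 5, 7]].
Step i=6: Q has 6 at row 2, column 3; remove 7 from row 2 of P and reverse-bump: 7 enters row 1 and ejects 6. So w(6) = 6. P is now [[1, 3, 7], [4, 5]].
Step i=5: Q has 5 at row 1, column 3; remove that cell from P, ejecting 7. So w(5) = 7. P is now [[1, 3], [4, 5]].
Step i=4: Q has 4 at row 2, column 2; remove 5 from row 2 of P and reverse-bump: 5 enters row 1 and ejects 3. So w(4) = 3. P is now [[1, 5], [4]].
Step i=3: Q has 3 at row 1, column 2; remove that cell from P, ejecting 5. So w(3) = 5. P is now [[1], [4]].
Step i=2: Q has 2 at row 2, column 1; remove 4 from row 2 of P and reverse-bump: 4 enters row 1 and ejects 1. So w(2) = 1. P is now [[4]].
Step i=1: Q has 1 at row 1, column 1; remove that cell from P, ejecting 4. So w(1) = 4. P is now [].

So w = 4 1 5 3 7 6 2.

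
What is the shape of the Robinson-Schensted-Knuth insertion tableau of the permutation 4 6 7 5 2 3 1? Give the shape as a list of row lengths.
[3, 2, 1, 1]

Row-insert each entry into an empty tableau.

After inserting 4: P = [[4]].
After inserting 6: P = [[4, 6]].
After inserting 7: P = [[4, 6, 7]].
After inserting 5: P = [[4, 5, 7], [6]].
After inserting 2: P = [[2, 5, 7], [4], [6]].
After inserting 3: P = [[2, 3, 7], [4, 5], [6]].
After inserting 1: P = [[1, 3, 7], [2, 5], [4], [6]].

The final insertion tableau P = [[1, 3, 7], [2, 5], [4], [6]] has shape [3, 2, 1, 1].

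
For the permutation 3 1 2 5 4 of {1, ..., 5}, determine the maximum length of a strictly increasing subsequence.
3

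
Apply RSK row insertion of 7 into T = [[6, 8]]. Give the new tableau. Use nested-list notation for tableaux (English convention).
In row 1, 7 replaces 8 (the leftmost entry greater than 7); 8 is bumped to row 2. 8 starts a new row 2. The new tableau is [[6, 7], [8]].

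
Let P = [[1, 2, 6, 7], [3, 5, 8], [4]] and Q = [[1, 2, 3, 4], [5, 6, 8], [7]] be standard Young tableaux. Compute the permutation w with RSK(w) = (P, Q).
4 5 6 8 1 3 2 7

Reverse the RSK construction: for i from n down to 1, find the cell of Q containing i, remove the entry at that cell from P, and reverse-bump it up through P; the value ejected from row 1 is w(i).

Step i=8: Q has 8 at row 2, column 3; remove 8 from row 2 of P and reverse-bump: 8 enters row 1 and ejects 7. So w(8) = 7. P is now [[1, 2, 6, 8], [3, 5], [4]].
Step i=7: Q has 7 at row 3, column 1; remove 4 from row 3 of P and reverse-bump: 4 enters row 2 and ejects 3; 3 enters row 1 and ejects 2. So w(7) = 2. P is now [[1, 3, 6, 8], [4, 5]].
Step i=6: Q has 6 at row 2, column 2; remove 5 from row 2 of P and reverse-bump: 5 enters row 1 and ejects 3. So w(6) = 3. P is now [[1, 5, 6, 8], [4]].
Step i=5: Q has 5 at row 2, column 1; remove 4 from row 2 of P and reverse-bump: 4 enters row 1 and ejects 1. So w(5) = 1. P is now [[4, 5, 6, 8]].
Step i=4: Q has 4 at row 1, column 4; remove that cell from P, ejecting 8. So w(4) = 8. P is now [[4, 5, 6]].
Step i=3: Q has 3 at row 1, column 3; remove that cell from P, ejecting 6. So w(3) = 6. P is now [[4, 5]].
Step i=2: Q has 2 at row 1, column 2; remove that cell from P, ejecting 5. So w(2) = 5. P is now [[4]].
Step i=1: Q has 1 at row 1, column 1; remove that cell from P, ejecting 4. So w(1) = 4. P is now [].

So w = 4 5 6 8 1 3 2 7.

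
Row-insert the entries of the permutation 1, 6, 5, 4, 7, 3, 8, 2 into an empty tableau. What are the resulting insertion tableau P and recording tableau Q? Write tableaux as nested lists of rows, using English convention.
P = [[1, 2, 7, 8], [3], [4], [5], [6]], Q = [[1, 2, 5, 7], [3], [4], [6], [8]]

Insert each entry of the permutation into P by Schensted row insertion, recording in Q the position of each new cell.

After inserting 1: P = [[1]].
After inserting 6: P = [[1, 6]].
After inserting 5: P = [[1, 5], [6]].
After inserting 4: P = [[1, 4], [5], [6]].
After inserting 7: P = [[1, 4, 7], [5], [6]].
After inserting 3: P = [[1, 3, 7], [4], [5], [6]].
After inserting 8: P = [[1, 3, 7, 8], [4], [5], [6]].
After inserting 2: P = [[1, 2, 7, 8], [3], [4], [5], [6]].

So P = [[1, 2, 7, 8], [3], [4], [5], [6]], Q = [[1, 2, 5, 7], [3], [4], [6], [8]].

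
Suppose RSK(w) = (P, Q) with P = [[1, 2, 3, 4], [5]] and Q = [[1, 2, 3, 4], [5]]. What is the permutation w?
1 2 3 5 4

Reverse the RSK construction: for i from n down to 1, find the cell of Q containing i, remove the entry at that cell from P, and reverse-bump it up through P; the value ejected from row 1 is w(i).

Step i=5: Q has 5 at row 2, column 1; remove 5 from row 2 of P and reverse-bump: 5 enters row 1 and ejects 4. So w(5) = 4. P is now [[1, 2, 3, 5]].
Step i=4: Q has 4 at row 1, column 4; remove that cell from P, ejecting 5. So w(4) = 5. P is now [[1, 2, 3]].
Step i=3: Q has 3 at row 1, column 3; remove that cell from P, ejecting 3. So w(3) = 3. P is now [[1, 2]].
Step i=2: Q has 2 at row 1, column 2; remove that cell from P, ejecting 2. So w(2) = 2. P is now [[1]].
Step i=1: Q has 1 at row 1, column 1; remove that cell from P, ejecting 1. So w(1) = 1. P is now [].

So w = 1 2 3 5 4.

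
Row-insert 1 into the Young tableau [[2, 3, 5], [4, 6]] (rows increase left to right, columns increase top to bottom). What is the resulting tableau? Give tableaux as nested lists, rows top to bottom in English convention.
In row 1, 1 replaces 2 (the leftmost entry greater than 1); 2 is bumped to row 2. In row 2, 2 replaces 4 (the leftmost entry greater than 2); 4 is bumped to row 3. 4 starts a new row 3. The new tableau is [[1, 3, 5], [2, 6], [4]].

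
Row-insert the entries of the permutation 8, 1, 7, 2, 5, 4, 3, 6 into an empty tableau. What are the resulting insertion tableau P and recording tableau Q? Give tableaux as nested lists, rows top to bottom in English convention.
Insert each entry of the permutation into P by Schensted row insertion, recording in Q the position of each new cell.

Insert 8: appended to row 1. P = [[8]].
Insert 1: 1 bumps 8 from row 1; 8 starts row 2. P = [[1], [8]].
Insert 7: appended to row 1. P = [[1, 7], [8]].
Insert 2: 2 bumps 7 from row 1; 7 bumps 8 from row 2; 8 starts row 3. P = [[1, 2], [7], [8]].
Insert 5: appended to row 1. P = [[1, 2, 5], [7], [8]].
Insert 4: 4 bumps 5 from row 1; 5 bumps 7 from row 2; 7 bumps 8 from row 3; 8 starts row 4. P = [[1, 2, 4], [5], [7], [8]].
Insert 3: 3 bumps 4 from row 1; 4 bumps 5 from row 2; 5 bumps 7 from row 3; 7 bumps 8 from row 4; 8 starts row 5. P = [[1, 2, 3], [4], [5], [7], [8]].
Insert 6: appended to row 1. P = [[1, 2, 3, 6], [4], [5], [7], [8]].

So P = [[1, 2, 3, 6], [4], [5], [7], [8]], Q = [[1, 3, 5, 8], [2], [4], [6], [7]].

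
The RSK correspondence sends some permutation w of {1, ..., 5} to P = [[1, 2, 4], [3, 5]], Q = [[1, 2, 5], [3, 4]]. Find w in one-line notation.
Reverse the RSK construction: for i from n down to 1, find the cell of Q containing i, remove the entry at that cell from P, and reverse-bump it up through P; the value ejected from row 1 is w(i).

Step i=5: Q has 5 at row 1, column 3; remove that cell from P, ejecting 4. So w(5) = 4. P is now [[1, 2], [3, 5]].
Step i=4: Q has 4 at row 2, column 2; remove 5 from row 2 of P and reverse-bump: 5 enters row 1 and ejects 2. So w(4) = 2. P is now [[1, 5], [3]].
Step i=3: Q has 3 at row 2, column 1; remove 3 from row 2 of P and reverse-bump: 3 enters row 1 and ejects 1. So w(3) = 1. P is now [[3, 5]].
Step i=2: Q has 2 at row 1, column 2; remove that cell from P, ejecting 5. So w(2) = 5. P is now [[3]].
Step i=1: Q has 1 at row 1, column 1; remove that cell from P, ejecting 3. So w(1) = 3. P is now [].

So w = 3 5 1 2 4.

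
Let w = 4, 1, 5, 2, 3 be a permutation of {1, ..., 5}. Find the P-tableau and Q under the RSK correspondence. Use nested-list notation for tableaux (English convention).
Insert each entry of the permutation into P by Schensted row insertion, recording in Q the position of each new cell.

Insert 4: appended to row 1. P = [[4]].
Insert 1: 1 bumps 4 from row 1; 4 starts row 2. P = [[1], [4]].
Insert 5: appended to row 1. P = [[1, 5], [4]].
Insert 2: 2 bumps 5 from row 1; 5 appends to row 2. P = [[1, 2], [4, 5]].
Insert 3: appended to row 1. P = [[1, 2, 3], [4, 5]].

So P = [[1, 2, 3], [4, 5]], Q = [[1, 3, 5], [2, 4]].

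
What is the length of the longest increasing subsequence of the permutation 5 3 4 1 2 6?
3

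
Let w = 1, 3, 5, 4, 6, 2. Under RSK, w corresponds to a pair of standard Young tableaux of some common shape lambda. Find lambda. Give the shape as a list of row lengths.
Row-insert each entry into an empty tableau.

After inserting 1: P = [[1]].
After inserting 3: P = [[1, 3]].
After inserting 5: P = [[1, 3, 5]].
After inserting 4: P = [[1, 3, 4], [5]].
After inserting 6: P = [[1, 3, 4, 6], [5]].
After inserting 2: P = [[1, 2, 4, 6], [3], [5]].

The final insertion tableau P = [[1, 2, 4, 6], [3], [5]] has shape [4, 1, 1].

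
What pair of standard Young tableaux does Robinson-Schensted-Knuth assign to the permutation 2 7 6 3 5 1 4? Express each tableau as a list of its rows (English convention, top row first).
Insert each entry of the permutation into P by Schensted row insertion, recording in Q the position of each new cell.

Insert 2: appended to row 1. P = [[2]].
Insert 7: appended to row 1. P = [[2, 7]].
Insert 6: 6 bumps 7 from row 1; 7 starts row 2. P = [[2, 6], [7]].
Insert 3: 3 bumps 6 from row 1; 6 bumps 7 from row 2; 7 starts row 3. P = [[2, 3], [6], [7]].
Insert 5: appended to row 1. P = [[2, 3, 5], [6], [7]].
Insert 1: 1 bumps 2 from row 1; 2 bumps 6 from row 2; 6 bumps 7 from row 3; 7 starts row 4. P = [[1, 3, 5], [2], [6], [7]].
Insert 4: 4 bumps 5 from row 1; 5 appends to row 2. P = [[1, 3, 4], [2, 5], [6], [7]].

So P = [[1, 3, 4], [2, 5], [6], [7]], Q = [[1, 2, 5], [3, 7], [4], [6]].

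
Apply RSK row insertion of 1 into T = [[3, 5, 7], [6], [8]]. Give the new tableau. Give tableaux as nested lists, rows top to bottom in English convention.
In row 1, 1 replaces 3 (the leftmost entry greater than 1); 3 is bumped to row 2. In row 2, 3 replaces 6 (the leftmost entry greater than 3); 6 is bumped to row 3. In row 3, 6 replaces 8 (the leftmost entry greater than 6); 8 is bumped to row 4. 8 starts a new row 4. The new tableau is [[1, 5, 7], [3], [6], [8]].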